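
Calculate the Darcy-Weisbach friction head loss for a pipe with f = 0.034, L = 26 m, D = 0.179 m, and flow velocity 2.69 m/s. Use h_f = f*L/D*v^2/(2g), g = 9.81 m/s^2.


v^2 = 2.69^2 = 7.2361 m^2/s^2
L/D = 26/0.179 = 145.2514
h_f = f*(L/D)*v^2/(2g) = 0.034 * 145.2514 * 7.2361 / 19.62 = 1.8214 m

1.8214 m


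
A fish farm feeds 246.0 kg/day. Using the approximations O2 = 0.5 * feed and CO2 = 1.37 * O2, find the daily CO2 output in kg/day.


O2 = 246.0 * 0.5 = 123
CO2 = 123 * 1.37 = 168.51

168.51 kg/day


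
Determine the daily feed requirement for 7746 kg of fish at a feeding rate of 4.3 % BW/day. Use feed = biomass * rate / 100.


Feeding rate fraction = 4.3% / 100 = 0.043
Daily feed = 7746 kg * 0.043 = 333.078 kg/day

333.078 kg/day


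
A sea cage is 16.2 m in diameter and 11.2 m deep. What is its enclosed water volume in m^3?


r = d/2 = 16.2/2 = 8.1 m
Base area = pi*r^2 = pi*8.1^2 = 206.11989 m^2
Volume = 206.11989 * 11.2 = 2308.54 m^3

2308.54 m^3


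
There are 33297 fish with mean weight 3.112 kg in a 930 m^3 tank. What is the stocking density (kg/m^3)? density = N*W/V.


Total biomass = 33297 fish * 3.112 kg = 103620.264 kg
Density = total biomass / volume = 103620.264 / 930 = 111.42 kg/m^3

111.42 kg/m^3


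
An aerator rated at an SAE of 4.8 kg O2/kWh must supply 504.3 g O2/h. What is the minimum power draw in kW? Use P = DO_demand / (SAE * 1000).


SAE in g O2/kWh = 4.8 * 1000 = 4800 g/kWh
P = DO_demand / SAE_g = 504.3 / 4800 = 0.105063 kW

0.105063 kW


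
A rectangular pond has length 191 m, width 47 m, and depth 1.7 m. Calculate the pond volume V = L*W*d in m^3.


Base area = L * W = 191 * 47 = 8977 m^2
Volume = area * depth = 8977 * 1.7 = 15260.9 m^3

15260.9 m^3


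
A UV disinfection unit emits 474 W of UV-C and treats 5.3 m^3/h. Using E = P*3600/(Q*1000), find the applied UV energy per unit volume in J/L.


Energy delivered per hour = 474 W * 3600 s = 1706400 J/h
Volume treated per hour = 5.3 m^3/h * 1000 = 5300 L/h
dose = 1706400 / 5300 = 321.962 J/L

321.962 J/L


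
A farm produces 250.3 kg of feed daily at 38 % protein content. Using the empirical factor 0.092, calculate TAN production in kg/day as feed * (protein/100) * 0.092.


Protein in feed = 250.3 * 38/100 = 95.114 kg/day
TAN = protein * 0.092 = 95.114 * 0.092 = 8.750488 kg/day

8.750488 kg/day


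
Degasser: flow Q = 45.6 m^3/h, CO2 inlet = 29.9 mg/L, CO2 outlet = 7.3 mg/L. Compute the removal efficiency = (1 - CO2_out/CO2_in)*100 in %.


CO2_out / CO2_in = 7.3 / 29.9 = 0.24414716
Fraction remaining = 0.24414716
efficiency = (1 - 0.24414716) * 100 = 75.5853 %

75.5853 %


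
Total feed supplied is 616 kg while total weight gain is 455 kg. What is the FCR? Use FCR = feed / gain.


FCR = feed consumed / weight gained
FCR = 616 kg / 455 kg = 1.35385

1.35385


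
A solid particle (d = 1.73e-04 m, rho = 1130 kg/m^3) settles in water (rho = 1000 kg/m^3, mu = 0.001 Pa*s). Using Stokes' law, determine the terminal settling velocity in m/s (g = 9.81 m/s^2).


Density difference: rho_p - rho_f = 1130 - 1000 = 130 kg/m^3
d^2 = (1.73e-04)^2 = 2.9929e-08 m^2
Numerator = (rho_p - rho_f) * g * d^2 = 130 * 9.81 * 2.9929e-08 = 3.8168454e-05
Denominator = 18 * mu = 18 * 0.001 = 0.018
v_s = 3.8168454e-05 / 0.018 = 0.00212047 m/s
Check: Re = rho_f * v_s * d / mu = 1000 * 0.00212047 * 1.73e-04 / 0.001 = 0.367 < 1, so Stokes' law applies.

0.00212047 m/s


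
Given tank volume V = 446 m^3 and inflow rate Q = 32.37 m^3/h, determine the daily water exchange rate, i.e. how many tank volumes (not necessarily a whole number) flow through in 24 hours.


Daily flow volume = 32.37 m^3/h * 24 h = 776.88 m^3/day
Exchanges = daily flow / tank volume = 776.88 / 446 = 1.74188 exchanges/day

1.74188 exchanges/day


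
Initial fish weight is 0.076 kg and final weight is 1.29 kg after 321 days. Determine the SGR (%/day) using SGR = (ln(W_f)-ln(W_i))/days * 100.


ln(W_f) = ln(1.29) = 0.25464222
ln(W_i) = ln(0.076) = -2.5770219
ln(W_f) - ln(W_i) = 0.25464222 - -2.5770219 = 2.8316641
SGR = 2.8316641 / 321 * 100 = 0.882138 %/day

0.882138 %/day


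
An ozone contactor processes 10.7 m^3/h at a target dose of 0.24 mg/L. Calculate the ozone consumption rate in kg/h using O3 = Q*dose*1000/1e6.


O3 demand (mg/h) = Q * dose * 1000 = 10.7 * 0.24 * 1000 = 2568 mg/h
Convert mg to kg: 2568 / 1e6 = 0.002568 kg/h

0.002568 kg/h


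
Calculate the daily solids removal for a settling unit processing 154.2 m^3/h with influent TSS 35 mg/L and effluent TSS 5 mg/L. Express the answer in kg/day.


Concentration drop: TSS_in - TSS_out = 35 - 5 = 30 mg/L
Hourly solids removed = Q * dTSS = 154.2 m^3/h * 30 mg/L = 4626 g/h  (m^3/h * mg/L = g/h)
Daily solids removed = 4626 * 24 = 111024 g/day
Convert g to kg: 111024 / 1000 = 111.024 kg/day

111.024 kg/day


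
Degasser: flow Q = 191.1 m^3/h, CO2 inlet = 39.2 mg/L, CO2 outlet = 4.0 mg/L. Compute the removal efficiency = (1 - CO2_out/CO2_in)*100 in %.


CO2_out / CO2_in = 4.0 / 39.2 = 0.10204082
Fraction remaining = 0.10204082
efficiency = (1 - 0.10204082) * 100 = 89.7959 %

89.7959 %


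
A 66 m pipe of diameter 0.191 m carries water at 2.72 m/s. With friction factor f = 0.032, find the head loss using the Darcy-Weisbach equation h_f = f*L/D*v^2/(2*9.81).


v^2 = 2.72^2 = 7.3984 m^2/s^2
L/D = 66/0.191 = 345.54974
h_f = f*(L/D)*v^2/(2g) = 0.032 * 345.54974 * 7.3984 / 19.62 = 4.16965 m

4.16965 m


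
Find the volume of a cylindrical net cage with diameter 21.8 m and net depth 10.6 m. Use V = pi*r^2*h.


r = d/2 = 21.8/2 = 10.9 m
Base area = pi*r^2 = pi*10.9^2 = 373.25262 m^2
Volume = 373.25262 * 10.6 = 3956.48 m^3

3956.48 m^3


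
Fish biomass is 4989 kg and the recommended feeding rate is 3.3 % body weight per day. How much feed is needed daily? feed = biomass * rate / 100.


Feeding rate fraction = 3.3% / 100 = 0.033
Daily feed = 4989 kg * 0.033 = 164.637 kg/day

164.637 kg/day


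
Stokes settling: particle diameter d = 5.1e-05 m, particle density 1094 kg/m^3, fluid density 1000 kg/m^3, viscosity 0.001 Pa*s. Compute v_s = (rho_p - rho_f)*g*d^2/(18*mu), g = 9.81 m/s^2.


Density difference: rho_p - rho_f = 1094 - 1000 = 94 kg/m^3
d^2 = (5.1e-05)^2 = 2.601e-09 m^2
Numerator = (rho_p - rho_f) * g * d^2 = 94 * 9.81 * 2.601e-09 = 2.3984861e-06
Denominator = 18 * mu = 18 * 0.001 = 0.018
v_s = 2.3984861e-06 / 0.018 = 1.33249e-04 m/s
Check: Re = rho_f * v_s * d / mu = 1000 * 1.33249e-04 * 5.1e-05 / 0.001 = 0.0068 < 1, so Stokes' law applies.

1.33249e-04 m/s


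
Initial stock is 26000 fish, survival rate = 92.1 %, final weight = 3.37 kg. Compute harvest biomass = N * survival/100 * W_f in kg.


Survivors = 26000 * 92.1/100 = 23946 fish
Harvest biomass = survivors * W_f = 23946 * 3.37 = 80698.02 kg

80698.02 kg


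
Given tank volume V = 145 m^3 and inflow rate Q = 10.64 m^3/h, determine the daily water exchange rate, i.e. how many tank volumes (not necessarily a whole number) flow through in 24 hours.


Daily flow volume = 10.64 m^3/h * 24 h = 255.36 m^3/day
Exchanges = daily flow / tank volume = 255.36 / 145 = 1.7611 exchanges/day

1.7611 exchanges/day


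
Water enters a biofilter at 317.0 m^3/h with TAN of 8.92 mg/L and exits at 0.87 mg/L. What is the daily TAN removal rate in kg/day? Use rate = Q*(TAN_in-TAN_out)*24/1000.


Concentration drop: TAN_in - TAN_out = 8.92 - 0.87 = 8.05 mg/L
Hourly TAN removed = Q * dTAN = 317.0 m^3/h * 8.05 mg/L = 2551.85 g/h  (m^3/h * mg/L = g/h)
Daily TAN removed = 2551.85 * 24 = 61244.4 g/day
Convert to kg/day: 61244.4 / 1000 = 61.2444 kg/day

61.2444 kg/day


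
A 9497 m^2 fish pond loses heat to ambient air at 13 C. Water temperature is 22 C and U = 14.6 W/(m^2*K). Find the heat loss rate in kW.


Temperature difference dT = 22 - 13 = 9 K
Heat loss (W) = U * A * dT = 14.6 * 9497 * 9 = 1247905.8 W
Convert to kW: 1247905.8 / 1000 = 1247.9058 kW

1247.9058 kW


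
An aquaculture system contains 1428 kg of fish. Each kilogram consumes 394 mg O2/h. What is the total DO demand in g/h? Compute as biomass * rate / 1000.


Total O2 consumption (mg/h) = 1428 kg * 394 mg/(kg*h) = 562632 mg/h
Convert to g/h: 562632 / 1000 = 562.632 g/h

562.632 g/h


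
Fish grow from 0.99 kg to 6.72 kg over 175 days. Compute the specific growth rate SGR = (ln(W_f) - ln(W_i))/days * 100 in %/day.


ln(W_f) = ln(6.72) = 1.9050882
ln(W_i) = ln(0.99) = -0.010050336
ln(W_f) - ln(W_i) = 1.9050882 - -0.010050336 = 1.9151385
SGR = 1.9151385 / 175 * 100 = 1.09436 %/day

1.09436 %/day


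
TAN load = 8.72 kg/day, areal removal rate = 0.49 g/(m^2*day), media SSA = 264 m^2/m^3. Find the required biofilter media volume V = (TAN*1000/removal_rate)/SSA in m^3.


A = 8.72*1000 / 0.49 = 17795.918 m^2
V = 17795.918 / 264 = 67.4088

67.4088 m^3


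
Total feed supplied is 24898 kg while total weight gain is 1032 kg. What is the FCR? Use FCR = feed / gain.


FCR = feed consumed / weight gained
FCR = 24898 kg / 1032 kg = 24.126

24.126


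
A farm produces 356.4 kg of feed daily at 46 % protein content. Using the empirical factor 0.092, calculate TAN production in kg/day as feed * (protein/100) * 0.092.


Protein in feed = 356.4 * 46/100 = 163.944 kg/day
TAN = protein * 0.092 = 163.944 * 0.092 = 15.082848 kg/day

15.082848 kg/day


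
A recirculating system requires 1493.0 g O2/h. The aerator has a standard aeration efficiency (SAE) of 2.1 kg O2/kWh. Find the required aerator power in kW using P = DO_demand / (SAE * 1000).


SAE in g O2/kWh = 2.1 * 1000 = 2100 g/kWh
P = DO_demand / SAE_g = 1493.0 / 2100 = 0.710952 kW

0.710952 kW


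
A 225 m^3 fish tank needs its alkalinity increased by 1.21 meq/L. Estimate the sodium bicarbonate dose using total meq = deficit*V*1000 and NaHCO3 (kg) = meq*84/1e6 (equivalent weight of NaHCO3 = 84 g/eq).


Tank volume in L = 225 m^3 * 1000 = 225000 L
Total meq required = 1.21 meq/L * 225000 L = 272250 meq
NaHCO3 mass = 272250 meq * 84 mg/meq / 1e6 = 22.869 kg

22.869 kg


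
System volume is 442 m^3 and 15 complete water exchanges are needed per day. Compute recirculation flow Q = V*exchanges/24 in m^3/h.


Daily recirculation volume = 442 m^3 * 15 = 6630 m^3/day
Flow rate Q = daily volume / 24 h = 6630 / 24 = 276.25 m^3/h

276.25 m^3/h


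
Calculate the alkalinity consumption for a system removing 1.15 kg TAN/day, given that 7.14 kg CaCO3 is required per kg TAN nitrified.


Alkalinity factor: 7.14 kg CaCO3 consumed per kg TAN nitrified
alk = 1.15 kg TAN * 7.14 = 8.211 kg CaCO3/day

8.211 kg CaCO3/day


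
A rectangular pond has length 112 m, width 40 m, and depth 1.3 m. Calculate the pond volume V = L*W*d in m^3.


Base area = L * W = 112 * 40 = 4480 m^2
Volume = area * depth = 4480 * 1.3 = 5824 m^3

5824 m^3


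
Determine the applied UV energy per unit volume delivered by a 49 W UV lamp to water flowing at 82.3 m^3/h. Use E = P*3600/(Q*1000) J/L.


Energy delivered per hour = 49 W * 3600 s = 176400 J/h
Volume treated per hour = 82.3 m^3/h * 1000 = 82300 L/h
dose = 176400 / 82300 = 2.14338 J/L

2.14338 J/L


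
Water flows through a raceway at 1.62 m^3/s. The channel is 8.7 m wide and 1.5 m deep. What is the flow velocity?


Cross-sectional area = W * d = 8.7 * 1.5 = 13.05 m^2
Velocity = Q / A = 1.62 / 13.05 = 0.124138 m/s

0.124138 m/s


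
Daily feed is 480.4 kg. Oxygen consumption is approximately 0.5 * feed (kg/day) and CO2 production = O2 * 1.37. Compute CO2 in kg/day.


O2 = 480.4 * 0.5 = 240.2
CO2 = 240.2 * 1.37 = 329.074

329.074 kg/day


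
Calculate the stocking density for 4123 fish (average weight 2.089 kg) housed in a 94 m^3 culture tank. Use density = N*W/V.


Total biomass = 4123 fish * 2.089 kg = 8612.947 kg
Density = total biomass / volume = 8612.947 / 94 = 91.6271 kg/m^3

91.6271 kg/m^3


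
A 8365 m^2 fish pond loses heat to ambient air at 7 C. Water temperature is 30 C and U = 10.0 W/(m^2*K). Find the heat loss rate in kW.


Temperature difference dT = 30 - 7 = 23 K
Heat loss (W) = U * A * dT = 10.0 * 8365 * 23 = 1923950 W
Convert to kW: 1923950 / 1000 = 1923.95 kW

1923.95 kW


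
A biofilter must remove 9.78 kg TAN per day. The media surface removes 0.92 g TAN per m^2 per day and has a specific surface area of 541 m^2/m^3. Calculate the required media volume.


A = 9.78*1000 / 0.92 = 10630.435 m^2
V = 10630.435 / 541 = 19.6496

19.6496 m^3


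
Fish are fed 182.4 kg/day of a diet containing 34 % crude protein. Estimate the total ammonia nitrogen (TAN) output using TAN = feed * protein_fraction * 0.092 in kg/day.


Protein in feed = 182.4 * 34/100 = 62.016 kg/day
TAN = protein * 0.092 = 62.016 * 0.092 = 5.705472 kg/day

5.705472 kg/day


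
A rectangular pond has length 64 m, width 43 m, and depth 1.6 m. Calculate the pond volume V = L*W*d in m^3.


Base area = L * W = 64 * 43 = 2752 m^2
Volume = area * depth = 2752 * 1.6 = 4403.2 m^3

4403.2 m^3


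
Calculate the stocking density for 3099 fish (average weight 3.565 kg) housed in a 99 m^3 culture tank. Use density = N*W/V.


Total biomass = 3099 fish * 3.565 kg = 11047.935 kg
Density = total biomass / volume = 11047.935 / 99 = 111.595 kg/m^3

111.595 kg/m^3


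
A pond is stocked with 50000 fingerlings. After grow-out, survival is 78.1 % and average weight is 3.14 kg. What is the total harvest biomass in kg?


Survivors = 50000 * 78.1/100 = 39050 fish
Harvest biomass = survivors * W_f = 39050 * 3.14 = 122617 kg

122617 kg


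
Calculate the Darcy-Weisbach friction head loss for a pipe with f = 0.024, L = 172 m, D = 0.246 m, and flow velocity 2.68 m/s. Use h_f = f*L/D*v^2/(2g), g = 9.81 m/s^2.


v^2 = 2.68^2 = 7.1824 m^2/s^2
L/D = 172/0.246 = 699.18699
h_f = f*(L/D)*v^2/(2g) = 0.024 * 699.18699 * 7.1824 / 19.62 = 6.14292 m

6.14292 m


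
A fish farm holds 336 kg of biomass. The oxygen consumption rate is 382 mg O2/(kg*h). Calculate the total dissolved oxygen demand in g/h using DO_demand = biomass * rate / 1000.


Total O2 consumption (mg/h) = 336 kg * 382 mg/(kg*h) = 128352 mg/h
Convert to g/h: 128352 / 1000 = 128.352 g/h

128.352 g/h


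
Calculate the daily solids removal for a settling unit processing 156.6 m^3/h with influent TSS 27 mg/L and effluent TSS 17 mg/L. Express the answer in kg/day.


Concentration drop: TSS_in - TSS_out = 27 - 17 = 10 mg/L
Hourly solids removed = Q * dTSS = 156.6 m^3/h * 10 mg/L = 1566 g/h  (m^3/h * mg/L = g/h)
Daily solids removed = 1566 * 24 = 37584 g/day
Convert g to kg: 37584 / 1000 = 37.584 kg/day

37.584 kg/day


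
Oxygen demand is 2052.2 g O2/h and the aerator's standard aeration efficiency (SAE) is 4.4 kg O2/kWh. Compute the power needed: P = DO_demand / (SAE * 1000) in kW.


SAE in g O2/kWh = 4.4 * 1000 = 4400 g/kWh
P = DO_demand / SAE_g = 2052.2 / 4400 = 0.466409 kW

0.466409 kW


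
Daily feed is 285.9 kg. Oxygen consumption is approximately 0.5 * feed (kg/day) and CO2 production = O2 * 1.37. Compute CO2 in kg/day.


O2 = 285.9 * 0.5 = 142.95
CO2 = 142.95 * 1.37 = 195.8415

195.8415 kg/day


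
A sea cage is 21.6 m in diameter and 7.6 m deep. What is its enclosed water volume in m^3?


r = d/2 = 21.6/2 = 10.8 m
Base area = pi*r^2 = pi*10.8^2 = 366.43537 m^2
Volume = 366.43537 * 7.6 = 2784.91 m^3

2784.91 m^3


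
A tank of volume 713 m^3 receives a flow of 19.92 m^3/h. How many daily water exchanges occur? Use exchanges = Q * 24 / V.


Daily flow volume = 19.92 m^3/h * 24 h = 478.08 m^3/day
Exchanges = daily flow / tank volume = 478.08 / 713 = 0.670519 exchanges/day

0.670519 exchanges/day


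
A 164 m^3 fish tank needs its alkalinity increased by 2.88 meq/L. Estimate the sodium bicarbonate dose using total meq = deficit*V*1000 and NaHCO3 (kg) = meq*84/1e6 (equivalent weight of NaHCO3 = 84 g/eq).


Tank volume in L = 164 m^3 * 1000 = 164000 L
Total meq required = 2.88 meq/L * 164000 L = 472320 meq
NaHCO3 mass = 472320 meq * 84 mg/meq / 1e6 = 39.6749 kg

39.6749 kg


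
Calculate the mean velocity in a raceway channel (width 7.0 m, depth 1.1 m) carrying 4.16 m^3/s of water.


Cross-sectional area = W * d = 7.0 * 1.1 = 7.7 m^2
Velocity = Q / A = 4.16 / 7.7 = 0.54026 m/s

0.54026 m/s


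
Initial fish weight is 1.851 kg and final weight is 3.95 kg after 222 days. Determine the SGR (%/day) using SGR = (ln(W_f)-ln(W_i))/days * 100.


ln(W_f) = ln(3.95) = 1.3737156
ln(W_i) = ln(1.851) = 0.61572603
ln(W_f) - ln(W_i) = 1.3737156 - 0.61572603 = 0.75798957
SGR = 0.75798957 / 222 * 100 = 0.341437 %/day

0.341437 %/day


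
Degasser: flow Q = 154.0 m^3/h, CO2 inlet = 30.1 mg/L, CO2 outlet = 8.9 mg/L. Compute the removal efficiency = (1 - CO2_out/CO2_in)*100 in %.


CO2_out / CO2_in = 8.9 / 30.1 = 0.29568106
Fraction remaining = 0.29568106
efficiency = (1 - 0.29568106) * 100 = 70.4319 %

70.4319 %


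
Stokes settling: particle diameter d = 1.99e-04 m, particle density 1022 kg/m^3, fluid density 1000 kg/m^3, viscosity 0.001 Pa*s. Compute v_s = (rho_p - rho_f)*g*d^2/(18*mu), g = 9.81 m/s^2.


Density difference: rho_p - rho_f = 1022 - 1000 = 22 kg/m^3
d^2 = (1.99e-04)^2 = 3.9601e-08 m^2
Numerator = (rho_p - rho_f) * g * d^2 = 22 * 9.81 * 3.9601e-08 = 8.5466878e-06
Denominator = 18 * mu = 18 * 0.001 = 0.018
v_s = 8.5466878e-06 / 0.018 = 4.74816e-04 m/s
Check: Re = rho_f * v_s * d / mu = 1000 * 4.74816e-04 * 1.99e-04 / 0.001 = 0.0945 < 1, so Stokes' law applies.

4.74816e-04 m/s


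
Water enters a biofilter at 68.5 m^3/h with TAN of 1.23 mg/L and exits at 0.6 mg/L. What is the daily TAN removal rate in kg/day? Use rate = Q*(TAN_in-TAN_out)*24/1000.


Concentration drop: TAN_in - TAN_out = 1.23 - 0.6 = 0.63 mg/L
Hourly TAN removed = Q * dTAN = 68.5 m^3/h * 0.63 mg/L = 43.155 g/h  (m^3/h * mg/L = g/h)
Daily TAN removed = 43.155 * 24 = 1035.72 g/day
Convert to kg/day: 1035.72 / 1000 = 1.03572 kg/day

1.03572 kg/day


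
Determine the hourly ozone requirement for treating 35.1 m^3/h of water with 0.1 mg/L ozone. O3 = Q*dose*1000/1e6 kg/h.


O3 demand (mg/h) = Q * dose * 1000 = 35.1 * 0.1 * 1000 = 3510 mg/h
Convert mg to kg: 3510 / 1e6 = 0.00351 kg/h

0.00351 kg/h


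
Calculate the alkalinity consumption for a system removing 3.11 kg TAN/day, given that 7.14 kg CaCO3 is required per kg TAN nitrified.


Alkalinity factor: 7.14 kg CaCO3 consumed per kg TAN nitrified
alk = 3.11 kg TAN * 7.14 = 22.2054 kg CaCO3/day

22.2054 kg CaCO3/day


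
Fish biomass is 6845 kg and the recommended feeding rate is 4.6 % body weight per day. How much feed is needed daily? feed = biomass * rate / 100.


Feeding rate fraction = 4.6% / 100 = 0.046
Daily feed = 6845 kg * 0.046 = 314.87 kg/day

314.87 kg/day


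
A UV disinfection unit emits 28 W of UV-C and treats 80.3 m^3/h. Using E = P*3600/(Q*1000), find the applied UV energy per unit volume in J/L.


Energy delivered per hour = 28 W * 3600 s = 100800 J/h
Volume treated per hour = 80.3 m^3/h * 1000 = 80300 L/h
dose = 100800 / 80300 = 1.25529 J/L

1.25529 J/L


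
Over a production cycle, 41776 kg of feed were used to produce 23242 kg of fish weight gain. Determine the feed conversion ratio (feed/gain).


FCR = feed consumed / weight gained
FCR = 41776 kg / 23242 kg = 1.79744

1.79744


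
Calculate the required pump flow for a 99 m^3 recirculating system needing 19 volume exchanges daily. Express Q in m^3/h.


Daily recirculation volume = 99 m^3 * 19 = 1881 m^3/day
Flow rate Q = daily volume / 24 h = 1881 / 24 = 78.375 m^3/h

78.375 m^3/h


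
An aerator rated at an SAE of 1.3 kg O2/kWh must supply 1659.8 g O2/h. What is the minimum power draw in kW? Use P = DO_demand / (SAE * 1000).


SAE in g O2/kWh = 1.3 * 1000 = 1300 g/kWh
P = DO_demand / SAE_g = 1659.8 / 1300 = 1.27677 kW

1.27677 kW


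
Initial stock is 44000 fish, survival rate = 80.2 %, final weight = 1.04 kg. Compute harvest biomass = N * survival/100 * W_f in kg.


Survivors = 44000 * 80.2/100 = 35288 fish
Harvest biomass = survivors * W_f = 35288 * 1.04 = 36699.52 kg

36699.52 kg


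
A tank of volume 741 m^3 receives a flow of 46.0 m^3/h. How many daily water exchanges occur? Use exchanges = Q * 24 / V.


Daily flow volume = 46.0 m^3/h * 24 h = 1104 m^3/day
Exchanges = daily flow / tank volume = 1104 / 741 = 1.48988 exchanges/day

1.48988 exchanges/day


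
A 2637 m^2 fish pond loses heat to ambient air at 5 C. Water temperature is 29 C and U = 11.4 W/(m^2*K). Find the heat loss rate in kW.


Temperature difference dT = 29 - 5 = 24 K
Heat loss (W) = U * A * dT = 11.4 * 2637 * 24 = 721483.2 W
Convert to kW: 721483.2 / 1000 = 721.4832 kW

721.4832 kW


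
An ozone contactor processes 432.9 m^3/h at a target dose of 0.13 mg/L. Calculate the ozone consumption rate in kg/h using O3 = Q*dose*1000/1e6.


O3 demand (mg/h) = Q * dose * 1000 = 432.9 * 0.13 * 1000 = 56277 mg/h
Convert mg to kg: 56277 / 1e6 = 0.056277 kg/h

0.056277 kg/h


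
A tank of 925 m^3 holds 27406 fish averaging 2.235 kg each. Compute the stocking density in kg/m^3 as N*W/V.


Total biomass = 27406 fish * 2.235 kg = 61252.41 kg
Density = total biomass / volume = 61252.41 / 925 = 66.2188 kg/m^3

66.2188 kg/m^3


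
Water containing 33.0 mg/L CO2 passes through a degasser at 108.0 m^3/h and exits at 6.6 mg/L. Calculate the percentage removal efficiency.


CO2_out / CO2_in = 6.6 / 33.0 = 0.2
Fraction remaining = 0.2
efficiency = (1 - 0.2) * 100 = 80 %

80 %


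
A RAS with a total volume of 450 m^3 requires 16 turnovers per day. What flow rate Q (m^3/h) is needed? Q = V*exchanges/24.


Daily recirculation volume = 450 m^3 * 16 = 7200 m^3/day
Flow rate Q = daily volume / 24 h = 7200 / 24 = 300 m^3/h

300 m^3/h


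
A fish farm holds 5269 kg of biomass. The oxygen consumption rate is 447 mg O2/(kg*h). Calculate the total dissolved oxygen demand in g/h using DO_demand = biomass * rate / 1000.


Total O2 consumption (mg/h) = 5269 kg * 447 mg/(kg*h) = 2355243 mg/h
Convert to g/h: 2355243 / 1000 = 2355.243 g/h

2355.243 g/h


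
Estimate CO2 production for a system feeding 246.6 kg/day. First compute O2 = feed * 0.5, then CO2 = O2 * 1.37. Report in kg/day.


O2 = 246.6 * 0.5 = 123.3
CO2 = 123.3 * 1.37 = 168.921

168.921 kg/day


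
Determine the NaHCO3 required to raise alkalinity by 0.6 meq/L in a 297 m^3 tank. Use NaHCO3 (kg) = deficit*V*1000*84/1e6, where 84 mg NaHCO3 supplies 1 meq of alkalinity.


Tank volume in L = 297 m^3 * 1000 = 297000 L
Total meq required = 0.6 meq/L * 297000 L = 178200 meq
NaHCO3 mass = 178200 meq * 84 mg/meq / 1e6 = 14.9688 kg

14.9688 kg


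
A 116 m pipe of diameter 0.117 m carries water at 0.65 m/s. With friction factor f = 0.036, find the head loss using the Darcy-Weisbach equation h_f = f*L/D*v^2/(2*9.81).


v^2 = 0.65^2 = 0.4225 m^2/s^2
L/D = 116/0.117 = 991.45299
h_f = f*(L/D)*v^2/(2g) = 0.036 * 991.45299 * 0.4225 / 19.62 = 0.768603 m

0.768603 m


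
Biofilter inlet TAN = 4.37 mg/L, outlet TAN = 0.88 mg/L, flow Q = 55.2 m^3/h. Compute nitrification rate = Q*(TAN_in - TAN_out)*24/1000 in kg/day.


Concentration drop: TAN_in - TAN_out = 4.37 - 0.88 = 3.49 mg/L
Hourly TAN removed = Q * dTAN = 55.2 m^3/h * 3.49 mg/L = 192.648 g/h  (m^3/h * mg/L = g/h)
Daily TAN removed = 192.648 * 24 = 4623.552 g/day
Convert to kg/day: 4623.552 / 1000 = 4.623552 kg/day

4.623552 kg/day


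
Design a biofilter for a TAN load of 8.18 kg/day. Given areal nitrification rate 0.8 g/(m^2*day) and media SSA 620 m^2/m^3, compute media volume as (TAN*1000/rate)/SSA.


A = 8.18*1000 / 0.8 = 10225 m^2
V = 10225 / 620 = 16.4919

16.4919 m^3


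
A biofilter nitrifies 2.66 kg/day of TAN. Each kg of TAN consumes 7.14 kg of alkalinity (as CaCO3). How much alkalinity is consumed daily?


Alkalinity factor: 7.14 kg CaCO3 consumed per kg TAN nitrified
alk = 2.66 kg TAN * 7.14 = 18.9924 kg CaCO3/day

18.9924 kg CaCO3/day


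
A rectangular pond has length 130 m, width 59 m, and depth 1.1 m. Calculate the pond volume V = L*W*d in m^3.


Base area = L * W = 130 * 59 = 7670 m^2
Volume = area * depth = 7670 * 1.1 = 8437 m^3

8437 m^3


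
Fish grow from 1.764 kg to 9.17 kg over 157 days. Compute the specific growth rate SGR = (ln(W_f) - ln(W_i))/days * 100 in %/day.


ln(W_f) = ln(9.17) = 2.2159373
ln(W_i) = ln(1.764) = 0.56758396
ln(W_f) - ln(W_i) = 2.2159373 - 0.56758396 = 1.6483533
SGR = 1.6483533 / 157 * 100 = 1.04991 %/day

1.04991 %/day


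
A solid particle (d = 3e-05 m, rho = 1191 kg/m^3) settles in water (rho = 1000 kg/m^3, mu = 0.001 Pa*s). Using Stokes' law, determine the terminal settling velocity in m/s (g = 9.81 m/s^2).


Density difference: rho_p - rho_f = 1191 - 1000 = 191 kg/m^3
d^2 = (3e-05)^2 = 9e-10 m^2
Numerator = (rho_p - rho_f) * g * d^2 = 191 * 9.81 * 9e-10 = 1.686339e-06
Denominator = 18 * mu = 18 * 0.001 = 0.018
v_s = 1.686339e-06 / 0.018 = 9.36855e-05 m/s
Check: Re = rho_f * v_s * d / mu = 1000 * 9.36855e-05 * 3e-05 / 0.001 = 0.00281 < 1, so Stokes' law applies.

9.36855e-05 m/s


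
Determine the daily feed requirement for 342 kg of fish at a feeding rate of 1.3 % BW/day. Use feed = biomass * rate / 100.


Feeding rate fraction = 1.3% / 100 = 0.013
Daily feed = 342 kg * 0.013 = 4.446 kg/day

4.446 kg/day


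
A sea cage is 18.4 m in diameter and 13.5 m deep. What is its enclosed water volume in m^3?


r = d/2 = 18.4/2 = 9.2 m
Base area = pi*r^2 = pi*9.2^2 = 265.9044 m^2
Volume = 265.9044 * 13.5 = 3589.71 m^3

3589.71 m^3


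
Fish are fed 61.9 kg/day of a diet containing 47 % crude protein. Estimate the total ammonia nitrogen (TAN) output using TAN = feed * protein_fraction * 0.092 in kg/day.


Protein in feed = 61.9 * 47/100 = 29.093 kg/day
TAN = protein * 0.092 = 29.093 * 0.092 = 2.676556 kg/day

2.676556 kg/day


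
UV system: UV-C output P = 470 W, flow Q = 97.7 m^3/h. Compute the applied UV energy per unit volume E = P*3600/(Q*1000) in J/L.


Energy delivered per hour = 470 W * 3600 s = 1692000 J/h
Volume treated per hour = 97.7 m^3/h * 1000 = 97700 L/h
dose = 1692000 / 97700 = 17.3183 J/L

17.3183 J/L


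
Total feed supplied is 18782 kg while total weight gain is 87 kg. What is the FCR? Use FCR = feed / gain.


FCR = feed consumed / weight gained
FCR = 18782 kg / 87 kg = 215.885

215.885


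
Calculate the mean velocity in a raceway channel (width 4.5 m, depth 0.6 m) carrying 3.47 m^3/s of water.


Cross-sectional area = W * d = 4.5 * 0.6 = 2.7 m^2
Velocity = Q / A = 3.47 / 2.7 = 1.28519 m/s

1.28519 m/s


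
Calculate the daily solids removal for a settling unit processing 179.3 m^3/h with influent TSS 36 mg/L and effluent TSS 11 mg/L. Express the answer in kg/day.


Concentration drop: TSS_in - TSS_out = 36 - 11 = 25 mg/L
Hourly solids removed = Q * dTSS = 179.3 m^3/h * 25 mg/L = 4482.5 g/h  (m^3/h * mg/L = g/h)
Daily solids removed = 4482.5 * 24 = 107580 g/day
Convert g to kg: 107580 / 1000 = 107.58 kg/day

107.58 kg/day


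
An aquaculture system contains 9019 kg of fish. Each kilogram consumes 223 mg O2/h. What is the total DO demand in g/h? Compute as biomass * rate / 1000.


Total O2 consumption (mg/h) = 9019 kg * 223 mg/(kg*h) = 2011237 mg/h
Convert to g/h: 2011237 / 1000 = 2011.237 g/h

2011.237 g/h


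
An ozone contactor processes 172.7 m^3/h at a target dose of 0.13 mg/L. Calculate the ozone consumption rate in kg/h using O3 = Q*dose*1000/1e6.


O3 demand (mg/h) = Q * dose * 1000 = 172.7 * 0.13 * 1000 = 22451 mg/h
Convert mg to kg: 22451 / 1e6 = 0.022451 kg/h

0.022451 kg/h


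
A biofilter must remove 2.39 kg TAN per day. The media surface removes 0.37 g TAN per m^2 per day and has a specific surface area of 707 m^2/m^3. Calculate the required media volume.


A = 2.39*1000 / 0.37 = 6459.4595 m^2
V = 6459.4595 / 707 = 9.13643

9.13643 m^3


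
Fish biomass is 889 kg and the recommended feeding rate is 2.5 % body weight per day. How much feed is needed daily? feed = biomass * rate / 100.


Feeding rate fraction = 2.5% / 100 = 0.025
Daily feed = 889 kg * 0.025 = 22.225 kg/day

22.225 kg/day


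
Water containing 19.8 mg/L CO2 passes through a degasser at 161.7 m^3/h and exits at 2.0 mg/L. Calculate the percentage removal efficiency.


CO2_out / CO2_in = 2.0 / 19.8 = 0.1010101
Fraction remaining = 0.1010101
efficiency = (1 - 0.1010101) * 100 = 89.899 %

89.899 %


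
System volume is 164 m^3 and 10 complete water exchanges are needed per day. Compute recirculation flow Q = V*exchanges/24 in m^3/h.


Daily recirculation volume = 164 m^3 * 10 = 1640 m^3/day
Flow rate Q = daily volume / 24 h = 1640 / 24 = 68.3333 m^3/h

68.3333 m^3/h


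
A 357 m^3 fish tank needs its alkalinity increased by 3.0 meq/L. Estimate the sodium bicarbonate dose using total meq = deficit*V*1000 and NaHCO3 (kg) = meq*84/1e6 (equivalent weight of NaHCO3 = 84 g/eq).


Tank volume in L = 357 m^3 * 1000 = 357000 L
Total meq required = 3.0 meq/L * 357000 L = 1071000 meq
NaHCO3 mass = 1071000 meq * 84 mg/meq / 1e6 = 89.964 kg

89.964 kg


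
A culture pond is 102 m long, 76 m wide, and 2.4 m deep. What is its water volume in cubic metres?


Base area = L * W = 102 * 76 = 7752 m^2
Volume = area * depth = 7752 * 2.4 = 18604.8 m^3

18604.8 m^3


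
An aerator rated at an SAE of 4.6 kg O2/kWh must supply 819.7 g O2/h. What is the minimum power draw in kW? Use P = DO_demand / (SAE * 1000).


SAE in g O2/kWh = 4.6 * 1000 = 4600 g/kWh
P = DO_demand / SAE_g = 819.7 / 4600 = 0.178196 kW

0.178196 kW


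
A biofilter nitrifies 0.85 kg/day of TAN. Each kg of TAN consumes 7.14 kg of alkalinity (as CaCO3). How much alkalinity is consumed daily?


Alkalinity factor: 7.14 kg CaCO3 consumed per kg TAN nitrified
alk = 0.85 kg TAN * 7.14 = 6.069 kg CaCO3/day

6.069 kg CaCO3/day


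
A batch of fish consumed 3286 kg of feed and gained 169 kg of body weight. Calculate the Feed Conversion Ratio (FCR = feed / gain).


FCR = feed consumed / weight gained
FCR = 3286 kg / 169 kg = 19.4438

19.4438


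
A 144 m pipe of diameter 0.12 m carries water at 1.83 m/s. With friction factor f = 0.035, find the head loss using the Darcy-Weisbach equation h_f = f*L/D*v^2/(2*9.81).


v^2 = 1.83^2 = 3.3489 m^2/s^2
L/D = 144/0.12 = 1200
h_f = f*(L/D)*v^2/(2g) = 0.035 * 1200 * 3.3489 / 19.62 = 7.1689 m

7.1689 m


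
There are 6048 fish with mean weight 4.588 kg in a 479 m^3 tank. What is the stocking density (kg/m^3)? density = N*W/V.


Total biomass = 6048 fish * 4.588 kg = 27748.224 kg
Density = total biomass / volume = 27748.224 / 479 = 57.9295 kg/m^3

57.9295 kg/m^3


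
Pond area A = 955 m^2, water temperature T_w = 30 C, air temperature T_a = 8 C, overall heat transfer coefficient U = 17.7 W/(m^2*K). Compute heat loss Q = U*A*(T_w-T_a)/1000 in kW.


Temperature difference dT = 30 - 8 = 22 K
Heat loss (W) = U * A * dT = 17.7 * 955 * 22 = 371877 W
Convert to kW: 371877 / 1000 = 371.877 kW

371.877 kW


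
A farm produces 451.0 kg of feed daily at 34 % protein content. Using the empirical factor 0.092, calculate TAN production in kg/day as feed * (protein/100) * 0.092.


Protein in feed = 451.0 * 34/100 = 153.34 kg/day
TAN = protein * 0.092 = 153.34 * 0.092 = 14.10728 kg/day

14.10728 kg/day


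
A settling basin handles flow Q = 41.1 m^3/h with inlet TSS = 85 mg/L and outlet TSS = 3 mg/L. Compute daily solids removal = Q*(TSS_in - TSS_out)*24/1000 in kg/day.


Concentration drop: TSS_in - TSS_out = 85 - 3 = 82 mg/L
Hourly solids removed = Q * dTSS = 41.1 m^3/h * 82 mg/L = 3370.2 g/h  (m^3/h * mg/L = g/h)
Daily solids removed = 3370.2 * 24 = 80884.8 g/day
Convert g to kg: 80884.8 / 1000 = 80.8848 kg/day

80.8848 kg/day


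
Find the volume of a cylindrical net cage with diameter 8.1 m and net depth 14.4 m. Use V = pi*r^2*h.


r = d/2 = 8.1/2 = 4.05 m
Base area = pi*r^2 = pi*4.05^2 = 51.529974 m^2
Volume = 51.529974 * 14.4 = 742.032 m^3

742.032 m^3


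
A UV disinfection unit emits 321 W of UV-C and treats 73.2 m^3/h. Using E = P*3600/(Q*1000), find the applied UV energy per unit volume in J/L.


Energy delivered per hour = 321 W * 3600 s = 1155600 J/h
Volume treated per hour = 73.2 m^3/h * 1000 = 73200 L/h
dose = 1155600 / 73200 = 15.7869 J/L

15.7869 J/L


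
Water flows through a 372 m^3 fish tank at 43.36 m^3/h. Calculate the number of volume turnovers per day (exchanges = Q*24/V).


Daily flow volume = 43.36 m^3/h * 24 h = 1040.64 m^3/day
Exchanges = daily flow / tank volume = 1040.64 / 372 = 2.79742 exchanges/day

2.79742 exchanges/day


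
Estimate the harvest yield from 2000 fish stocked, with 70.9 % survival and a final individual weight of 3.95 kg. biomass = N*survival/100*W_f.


Survivors = 2000 * 70.9/100 = 1418 fish
Harvest biomass = survivors * W_f = 1418 * 3.95 = 5601.1 kg

5601.1 kg


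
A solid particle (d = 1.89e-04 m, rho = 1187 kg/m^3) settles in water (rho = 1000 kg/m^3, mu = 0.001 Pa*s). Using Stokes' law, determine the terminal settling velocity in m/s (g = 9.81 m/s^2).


Density difference: rho_p - rho_f = 1187 - 1000 = 187 kg/m^3
d^2 = (1.89e-04)^2 = 3.5721e-08 m^2
Numerator = (rho_p - rho_f) * g * d^2 = 187 * 9.81 * 3.5721e-08 = 6.5529103e-05
Denominator = 18 * mu = 18 * 0.001 = 0.018
v_s = 6.5529103e-05 / 0.018 = 0.00364051 m/s
Check: Re = rho_f * v_s * d / mu = 1000 * 0.00364051 * 1.89e-04 / 0.001 = 0.688 < 1, so Stokes' law applies.

0.00364051 m/s


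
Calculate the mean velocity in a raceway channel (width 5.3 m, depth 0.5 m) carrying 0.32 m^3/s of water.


Cross-sectional area = W * d = 5.3 * 0.5 = 2.65 m^2
Velocity = Q / A = 0.32 / 2.65 = 0.120755 m/s

0.120755 m/s


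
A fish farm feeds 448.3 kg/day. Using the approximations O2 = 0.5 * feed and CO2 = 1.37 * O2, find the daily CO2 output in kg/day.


O2 = 448.3 * 0.5 = 224.15
CO2 = 224.15 * 1.37 = 307.0855

307.0855 kg/day


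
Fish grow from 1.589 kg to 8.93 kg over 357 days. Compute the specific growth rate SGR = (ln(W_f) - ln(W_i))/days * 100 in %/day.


ln(W_f) = ln(8.93) = 2.1894164
ln(W_i) = ln(1.589) = 0.46310489
ln(W_f) - ln(W_i) = 2.1894164 - 0.46310489 = 1.7263115
SGR = 1.7263115 / 357 * 100 = 0.483561 %/day

0.483561 %/day


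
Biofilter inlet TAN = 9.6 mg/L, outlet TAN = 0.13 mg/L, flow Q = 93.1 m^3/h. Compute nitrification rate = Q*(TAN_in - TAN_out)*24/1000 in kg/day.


Concentration drop: TAN_in - TAN_out = 9.6 - 0.13 = 9.47 mg/L
Hourly TAN removed = Q * dTAN = 93.1 m^3/h * 9.47 mg/L = 881.657 g/h  (m^3/h * mg/L = g/h)
Daily TAN removed = 881.657 * 24 = 21159.768 g/day
Convert to kg/day: 21159.768 / 1000 = 21.159768 kg/day

21.159768 kg/day


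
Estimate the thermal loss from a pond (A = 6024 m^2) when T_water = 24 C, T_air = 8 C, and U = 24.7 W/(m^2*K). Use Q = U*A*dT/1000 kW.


Temperature difference dT = 24 - 8 = 16 K
Heat loss (W) = U * A * dT = 24.7 * 6024 * 16 = 2380684.8 W
Convert to kW: 2380684.8 / 1000 = 2380.6848 kW

2380.6848 kW


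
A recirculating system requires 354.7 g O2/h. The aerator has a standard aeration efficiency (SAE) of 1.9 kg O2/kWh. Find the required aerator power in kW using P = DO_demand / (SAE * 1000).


SAE in g O2/kWh = 1.9 * 1000 = 1900 g/kWh
P = DO_demand / SAE_g = 354.7 / 1900 = 0.186684 kW

0.186684 kW


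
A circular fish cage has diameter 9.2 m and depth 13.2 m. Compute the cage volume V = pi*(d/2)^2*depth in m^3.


r = d/2 = 9.2/2 = 4.6 m
Base area = pi*r^2 = pi*4.6^2 = 66.476101 m^2
Volume = 66.476101 * 13.2 = 877.485 m^3

877.485 m^3


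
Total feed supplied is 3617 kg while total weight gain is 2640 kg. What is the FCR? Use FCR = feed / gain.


FCR = feed consumed / weight gained
FCR = 3617 kg / 2640 kg = 1.37008

1.37008


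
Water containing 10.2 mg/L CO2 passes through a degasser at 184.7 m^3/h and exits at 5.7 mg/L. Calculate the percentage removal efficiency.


CO2_out / CO2_in = 5.7 / 10.2 = 0.55882353
Fraction remaining = 0.55882353
efficiency = (1 - 0.55882353) * 100 = 44.1176 %

44.1176 %


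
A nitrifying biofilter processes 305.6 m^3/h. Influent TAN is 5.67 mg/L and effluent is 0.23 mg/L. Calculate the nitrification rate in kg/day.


Concentration drop: TAN_in - TAN_out = 5.67 - 0.23 = 5.44 mg/L
Hourly TAN removed = Q * dTAN = 305.6 m^3/h * 5.44 mg/L = 1662.464 g/h  (m^3/h * mg/L = g/h)
Daily TAN removed = 1662.464 * 24 = 39899.136 g/day
Convert to kg/day: 39899.136 / 1000 = 39.899136 kg/day

39.899136 kg/day


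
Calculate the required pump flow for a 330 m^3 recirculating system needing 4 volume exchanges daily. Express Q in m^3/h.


Daily recirculation volume = 330 m^3 * 4 = 1320 m^3/day
Flow rate Q = daily volume / 24 h = 1320 / 24 = 55 m^3/h

55 m^3/h


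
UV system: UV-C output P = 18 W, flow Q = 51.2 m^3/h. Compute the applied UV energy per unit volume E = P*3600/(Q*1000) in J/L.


Energy delivered per hour = 18 W * 3600 s = 64800 J/h
Volume treated per hour = 51.2 m^3/h * 1000 = 51200 L/h
dose = 64800 / 51200 = 1.26562 J/L

1.26562 J/L


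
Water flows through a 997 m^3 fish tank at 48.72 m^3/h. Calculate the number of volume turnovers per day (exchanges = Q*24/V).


Daily flow volume = 48.72 m^3/h * 24 h = 1169.28 m^3/day
Exchanges = daily flow / tank volume = 1169.28 / 997 = 1.1728 exchanges/day

1.1728 exchanges/day


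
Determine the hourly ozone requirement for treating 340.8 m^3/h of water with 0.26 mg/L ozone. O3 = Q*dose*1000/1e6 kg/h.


O3 demand (mg/h) = Q * dose * 1000 = 340.8 * 0.26 * 1000 = 88608 mg/h
Convert mg to kg: 88608 / 1e6 = 0.088608 kg/h

0.088608 kg/h


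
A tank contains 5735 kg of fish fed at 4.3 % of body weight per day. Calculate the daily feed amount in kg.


Feeding rate fraction = 4.3% / 100 = 0.043
Daily feed = 5735 kg * 0.043 = 246.605 kg/day

246.605 kg/day


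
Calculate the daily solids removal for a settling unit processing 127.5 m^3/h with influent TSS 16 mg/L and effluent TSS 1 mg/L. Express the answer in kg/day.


Concentration drop: TSS_in - TSS_out = 16 - 1 = 15 mg/L
Hourly solids removed = Q * dTSS = 127.5 m^3/h * 15 mg/L = 1912.5 g/h  (m^3/h * mg/L = g/h)
Daily solids removed = 1912.5 * 24 = 45900 g/day
Convert g to kg: 45900 / 1000 = 45.9 kg/day

45.9 kg/day


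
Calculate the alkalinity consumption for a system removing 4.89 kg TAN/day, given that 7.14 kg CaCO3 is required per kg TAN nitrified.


Alkalinity factor: 7.14 kg CaCO3 consumed per kg TAN nitrified
alk = 4.89 kg TAN * 7.14 = 34.9146 kg CaCO3/day

34.9146 kg CaCO3/day


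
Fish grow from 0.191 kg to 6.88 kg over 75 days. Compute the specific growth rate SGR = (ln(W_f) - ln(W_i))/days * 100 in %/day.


ln(W_f) = ln(6.88) = 1.9286187
ln(W_i) = ln(0.191) = -1.6554819
ln(W_f) - ln(W_i) = 1.9286187 - -1.6554819 = 3.5841006
SGR = 3.5841006 / 75 * 100 = 4.7788 %/day

4.7788 %/day


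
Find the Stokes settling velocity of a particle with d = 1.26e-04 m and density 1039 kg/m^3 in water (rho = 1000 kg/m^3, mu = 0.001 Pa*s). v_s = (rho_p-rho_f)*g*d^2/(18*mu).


Density difference: rho_p - rho_f = 1039 - 1000 = 39 kg/m^3
d^2 = (1.26e-04)^2 = 1.5876e-08 m^2
Numerator = (rho_p - rho_f) * g * d^2 = 39 * 9.81 * 1.5876e-08 = 6.0739988e-06
Denominator = 18 * mu = 18 * 0.001 = 0.018
v_s = 6.0739988e-06 / 0.018 = 3.37444e-04 m/s
Check: Re = rho_f * v_s * d / mu = 1000 * 3.37444e-04 * 1.26e-04 / 0.001 = 0.0425 < 1, so Stokes' law applies.

3.37444e-04 m/s


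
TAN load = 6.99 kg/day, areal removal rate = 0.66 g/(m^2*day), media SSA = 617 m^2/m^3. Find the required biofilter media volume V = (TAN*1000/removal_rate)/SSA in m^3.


A = 6.99*1000 / 0.66 = 10590.909 m^2
V = 10590.909 / 617 = 17.1652

17.1652 m^3


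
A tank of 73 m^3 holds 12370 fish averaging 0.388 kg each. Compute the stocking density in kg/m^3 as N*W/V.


Total biomass = 12370 fish * 0.388 kg = 4799.56 kg
Density = total biomass / volume = 4799.56 / 73 = 65.7474 kg/m^3

65.7474 kg/m^3


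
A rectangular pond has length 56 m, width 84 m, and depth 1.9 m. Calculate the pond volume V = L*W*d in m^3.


Base area = L * W = 56 * 84 = 4704 m^2
Volume = area * depth = 4704 * 1.9 = 8937.6 m^3

8937.6 m^3
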